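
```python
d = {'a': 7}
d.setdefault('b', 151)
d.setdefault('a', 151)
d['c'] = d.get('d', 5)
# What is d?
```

After line 1: d = {'a': 7}
After line 2 (setdefault adds 'b'=151): d = {'a': 7, 'b': 151}
After line 3 (setdefault 'a' no-op, already exists): d = {'a': 7, 'b': 151}
After line 4 (get('d', 5) returns default since 'd' not in d): d = {'a': 7, 'b': 151, 'c': 5}

{'a': 7, 'b': 151, 'c': 5}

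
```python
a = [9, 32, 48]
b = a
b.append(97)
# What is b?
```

After line 1: a = [9, 32, 48]
After line 2 (b = a is an alias, same object): a = [9, 32, 48], b = [9, 32, 48]
After line 3 (b.append mutates the shared list): a = [9, 32, 48, 97], b = [9, 32, 48, 97]

[9, 32, 48, 97]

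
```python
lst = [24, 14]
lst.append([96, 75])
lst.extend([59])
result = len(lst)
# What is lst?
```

After line 1: lst = [24, 14]
After line 2 (append adds [96, 75] as single element): lst = [24, 14, [96, 75]]
After line 3 (extend unpacks [59], adds 59): lst = [24, 14, [96, 75], 59]
After line 4: result = len(lst) = 4

[24, 14, [96, 75], 59]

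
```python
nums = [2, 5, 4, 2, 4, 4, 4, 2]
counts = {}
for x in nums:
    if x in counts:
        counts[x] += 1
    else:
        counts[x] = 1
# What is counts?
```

Initial: counts = {}, nums = [2, 5, 4, 2, 4, 4, 4, 2]
See 2: counts = {2: 1}
See 5: counts = {2: 1, 5: 1}
See 4: counts = {2: 1, 5: 1, 4: 1}
See 2: counts = {2: 2, 5: 1, 4: 1}
See 4: counts = {2: 2, 5: 1, 4: 2}
See 4: counts = {2: 2, 5: 1, 4: 3}
See 4: counts = {2: 2, 5: 1, 4: 4}
See 2: counts = {2: 3, 5: 1, 4: 4}

{2: 3, 5: 1, 4: 4}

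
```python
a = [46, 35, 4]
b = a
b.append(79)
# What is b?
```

After line 1: a = [46, 35, 4]
After line 2 (b = a is an alias, same object): a = [46, 35, 4], b = [46, 35, 4]
After line 3 (b.append mutates the shared list): a = [46, 35, 4, 79], b = [46, 35, 4, 79]

[46, 35, 4, 79]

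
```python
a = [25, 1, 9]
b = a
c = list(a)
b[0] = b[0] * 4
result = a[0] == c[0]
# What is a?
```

After line 1: a = [25, 1, 9]
After line 2 (b = a, alias): a = [25, 1, 9], b = [25, 1, 9]
After line 3 (c = list(a) is a copy, new object): c = [25, 1, 9]
After line 4 (b[0] = 25 * 4 = 100; mutates shared a/b): a = b = [100, 1, 9], c = [25, 1, 9]
After line 5 (a[0] = 100, c[0] = 25; result = False)

[100, 1, 9]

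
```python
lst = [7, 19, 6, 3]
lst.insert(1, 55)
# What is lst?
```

[7, 55, 19, 6, 3]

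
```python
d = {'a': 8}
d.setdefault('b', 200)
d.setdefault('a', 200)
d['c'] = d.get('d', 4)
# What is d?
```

After line 1: d = {'a': 8}
After line 2 (setdefault adds 'b'=200): d = {'a': 8, 'b': 200}
After line 3 (setdefault 'a' no-op, already exists): d = {'a': 8, 'b': 200}
After line 4 (get('d', 4) returns default since 'd' not in d): d = {'a': 8, 'b': 200, 'c': 4}

{'a': 8, 'b': 200, 'c': 4}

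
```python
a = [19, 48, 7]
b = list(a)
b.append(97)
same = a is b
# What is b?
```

After line 1: a = [19, 48, 7]
After line 2 (b = list(a) is a shallow copy, new object): a = [19, 48, 7], b = [19, 48, 7]
After line 3 (append only mutates b): a = [19, 48, 7], b = [19, 48, 7, 97]
After line 4 (same = a is b; different objects -> False): same = False

[19, 48, 7, 97]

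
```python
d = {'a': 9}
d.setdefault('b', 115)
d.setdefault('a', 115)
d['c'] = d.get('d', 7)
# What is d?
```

After line 1: d = {'a': 9}
After line 2 (setdefault adds 'b'=115): d = {'a': 9, 'b': 115}
After line 3 (setdefault 'a' no-op, already exists): d = {'a': 9, 'b': 115}
After line 4 (get('d', 7) returns default since 'd' not in d): d = {'a': 9, 'b': 115, 'c': 7}

{'a': 9, 'b': 115, 'c': 7}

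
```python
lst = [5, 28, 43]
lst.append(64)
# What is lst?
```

[5, 28, 43, 64]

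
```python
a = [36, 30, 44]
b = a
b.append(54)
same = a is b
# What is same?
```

After line 1: a = [36, 30, 44]
After line 2 (b = a is an alias, same object): a = [36, 30, 44], b = [36, 30, 44]
After line 3 (b.append mutates the shared list): a = [36, 30, 44, 54], b = [36, 30, 44, 54]
After line 4 (same = a is b; same object -> True): same = True

True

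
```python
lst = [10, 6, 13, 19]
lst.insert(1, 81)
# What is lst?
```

[10, 81, 6, 13, 19]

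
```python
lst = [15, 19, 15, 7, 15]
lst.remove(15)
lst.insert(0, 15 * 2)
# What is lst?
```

After line 1: lst = [15, 19, 15, 7, 15]
After line 2 (remove first 15): lst = [19, 15, 7, 15]
After line 3 (insert 30 at index 0): lst = [30, 19, 15, 7, 15]

[30, 19, 15, 7, 15]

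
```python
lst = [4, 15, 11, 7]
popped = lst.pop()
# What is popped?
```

7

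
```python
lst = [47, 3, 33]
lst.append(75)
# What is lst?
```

[47, 3, 33, 75]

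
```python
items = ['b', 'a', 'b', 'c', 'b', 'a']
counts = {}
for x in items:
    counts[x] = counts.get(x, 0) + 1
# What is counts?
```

Initial: counts = {}, items = ['b', 'a', 'b', 'c', 'b', 'a']
See 'b': counts = {'b': 1}
See 'a': counts = {'b': 1, 'a': 1}
See 'b': counts = {'b': 2, 'a': 1}
See 'c': counts = {'b': 2, 'a': 1, 'c': 1}
See 'b': counts = {'b': 3, 'a': 1, 'c': 1}
See 'a': counts = {'b': 3, 'a': 2, 'c': 1}

{'b': 3, 'a': 2, 'c': 1}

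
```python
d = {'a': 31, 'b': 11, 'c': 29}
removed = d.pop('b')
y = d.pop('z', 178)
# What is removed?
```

After line 1: d = {'a': 31, 'b': 11, 'c': 29}
After line 2 (pop 'b' returns 11): d = {'a': 31, 'c': 29}, removed = 11
After line 3 (pop 'z' missing, returns default 178): d = {'a': 31, 'c': 29}, y = 178

11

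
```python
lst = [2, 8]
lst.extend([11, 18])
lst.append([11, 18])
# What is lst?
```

After line 1: lst = [2, 8]
After line 2 (extend unpacks [11, 18]): lst = [2, 8, 11, 18]
After line 3 (append adds [11, 18] as single element): lst = [2, 8, 11, 18, [11, 18]]

[2, 8, 11, 18, [11, 18]]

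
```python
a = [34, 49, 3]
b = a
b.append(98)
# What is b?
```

After line 1: a = [34, 49, 3]
After line 2 (b = a is an alias, same object): a = [34, 49, 3], b = [34, 49, 3]
After line 3 (b.append mutates the shared list): a = [34, 49, 3, 98], b = [34, 49, 3, 98]

[34, 49, 3, 98]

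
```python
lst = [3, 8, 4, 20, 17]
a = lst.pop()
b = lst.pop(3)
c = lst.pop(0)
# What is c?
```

After line 1: lst = [3, 8, 4, 20, 17]
After line 2 (pop() -> a = 17): lst = [3, 8, 4, 20]
After line 3 (pop(3) -> b = 20): lst = [3, 8, 4]
After line 4 (pop(0) -> c = 3): lst = [8, 4]

3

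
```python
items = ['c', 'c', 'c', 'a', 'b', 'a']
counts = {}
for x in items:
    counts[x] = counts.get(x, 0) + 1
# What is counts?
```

Initial: counts = {}, items = ['c', 'c', 'c', 'a', 'b', 'a']
See 'c': counts = {'c': 1}
See 'c': counts = {'c': 2}
See 'c': counts = {'c': 3}
See 'a': counts = {'c': 3, 'a': 1}
See 'b': counts = {'c': 3, 'a': 1, 'b': 1}
See 'a': counts = {'c': 3, 'a': 2, 'b': 1}

{'c': 3, 'a': 2, 'b': 1}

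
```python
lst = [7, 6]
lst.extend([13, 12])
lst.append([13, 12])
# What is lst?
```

After line 1: lst = [7, 6]
After line 2 (extend unpacks [13, 12]): lst = [7, 6, 13, 12]
After line 3 (append adds [13, 12] as single element): lst = [7, 6, 13, 12, [13, 12]]

[7, 6, 13, 12, [13, 12]]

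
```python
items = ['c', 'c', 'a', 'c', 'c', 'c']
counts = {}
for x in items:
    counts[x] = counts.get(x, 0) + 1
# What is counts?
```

Initial: counts = {}, items = ['c', 'c', 'a', 'c', 'c', 'c']
See 'c': counts = {'c': 1}
See 'c': counts = {'c': 2}
See 'a': counts = {'c': 2, 'a': 1}
See 'c': counts = {'c': 3, 'a': 1}
See 'c': counts = {'c': 4, 'a': 1}
See 'c': counts = {'c': 5, 'a': 1}

{'c': 5, 'a': 1}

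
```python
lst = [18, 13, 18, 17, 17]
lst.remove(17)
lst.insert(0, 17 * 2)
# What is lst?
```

After line 1: lst = [18, 13, 18, 17, 17]
After line 2 (remove first 17): lst = [18, 13, 18, 17]
After line 3 (insert 34 at index 0): lst = [34, 18, 13, 18, 17]

[34, 18, 13, 18, 17]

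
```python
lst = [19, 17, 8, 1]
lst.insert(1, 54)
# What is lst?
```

[19, 54, 17, 8, 1]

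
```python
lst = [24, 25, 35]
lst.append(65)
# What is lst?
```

[24, 25, 35, 65]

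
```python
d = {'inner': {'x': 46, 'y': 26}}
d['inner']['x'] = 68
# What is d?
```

After line 1: d = {'inner': {'x': 46, 'y': 26}}
After line 2 (inner x overwritten): d = {'inner': {'x': 68, 'y': 26}}

{'inner': {'x': 68, 'y': 26}}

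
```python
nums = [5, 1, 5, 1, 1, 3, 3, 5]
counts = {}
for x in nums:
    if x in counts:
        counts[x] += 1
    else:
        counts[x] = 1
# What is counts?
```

Initial: counts = {}, nums = [5, 1, 5, 1, 1, 3, 3, 5]
See 5: counts = {5: 1}
See 1: counts = {5: 1, 1: 1}
See 5: counts = {5: 2, 1: 1}
See 1: counts = {5: 2, 1: 2}
See 1: counts = {5: 2, 1: 3}
See 3: counts = {5: 2, 1: 3, 3: 1}
See 3: counts = {5: 2, 1: 3, 3: 2}
See 5: counts = {5: 3, 1: 3, 3: 2}

{5: 3, 1: 3, 3: 2}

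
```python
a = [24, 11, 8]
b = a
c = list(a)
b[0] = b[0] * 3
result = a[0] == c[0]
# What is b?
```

After line 1: a = [24, 11, 8]
After line 2 (b = a, alias): a = [24, 11, 8], b = [24, 11, 8]
After line 3 (c = list(a) is a copy, new object): c = [24, 11, 8]
After line 4 (b[0] = 24 * 3 = 72; mutates shared a/b): a = b = [72, 11, 8], c = [24, 11, 8]
After line 5 (a[0] = 72, c[0] = 24; result = False)

[72, 11, 8]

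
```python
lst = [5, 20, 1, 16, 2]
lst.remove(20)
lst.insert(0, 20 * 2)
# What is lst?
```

After line 1: lst = [5, 20, 1, 16, 2]
After line 2 (remove first 20): lst = [5, 1, 16, 2]
After line 3 (insert 40 at index 0): lst = [40, 5, 1, 16, 2]

[40, 5, 1, 16, 2]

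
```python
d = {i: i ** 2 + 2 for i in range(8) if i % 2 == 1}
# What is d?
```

{1: 3, 3: 11, 5: 27, 7: 51}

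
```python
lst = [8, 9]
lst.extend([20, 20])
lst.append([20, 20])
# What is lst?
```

After line 1: lst = [8, 9]
After line 2 (extend unpacks [20, 20]): lst = [8, 9, 20, 20]
After line 3 (append adds [20, 20] as single element): lst = [8, 9, 20, 20, [20, 20]]

[8, 9, 20, 20, [20, 20]]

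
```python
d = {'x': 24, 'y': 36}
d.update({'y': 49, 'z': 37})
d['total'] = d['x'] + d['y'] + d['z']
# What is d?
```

After line 1: d = {'x': 24, 'y': 36}
After line 2 (y overwritten, z added): d = {'x': 24, 'y': 49, 'z': 37}
After line 3 (total = 24 + 49 + 37 = 110): d = {'x': 24, 'y': 49, 'z': 37, 'total': 110}

{'x': 24, 'y': 49, 'z': 37, 'total': 110}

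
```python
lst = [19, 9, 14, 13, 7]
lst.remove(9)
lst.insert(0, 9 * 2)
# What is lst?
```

After line 1: lst = [19, 9, 14, 13, 7]
After line 2 (remove first 9): lst = [19, 14, 13, 7]
After line 3 (insert 18 at index 0): lst = [18, 19, 14, 13, 7]

[18, 19, 14, 13, 7]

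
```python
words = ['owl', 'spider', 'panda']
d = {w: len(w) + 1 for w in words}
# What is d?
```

{'owl': 4, 'spider': 7, 'panda': 6}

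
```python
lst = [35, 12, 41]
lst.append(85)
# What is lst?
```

[35, 12, 41, 85]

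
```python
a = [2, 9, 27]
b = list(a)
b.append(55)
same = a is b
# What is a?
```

After line 1: a = [2, 9, 27]
After line 2 (b = list(a) is a shallow copy, new object): a = [2, 9, 27], b = [2, 9, 27]
After line 3 (append only mutates b): a = [2, 9, 27], b = [2, 9, 27, 55]
After line 4 (same = a is b; different objects -> False): same = False

[2, 9, 27]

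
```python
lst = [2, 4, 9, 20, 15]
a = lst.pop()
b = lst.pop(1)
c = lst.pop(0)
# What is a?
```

After line 1: lst = [2, 4, 9, 20, 15]
After line 2 (pop() -> a = 15): lst = [2, 4, 9, 20]
After line 3 (pop(1) -> b = 4): lst = [2, 9, 20]
After line 4 (pop(0) -> c = 2): lst = [9, 20]

15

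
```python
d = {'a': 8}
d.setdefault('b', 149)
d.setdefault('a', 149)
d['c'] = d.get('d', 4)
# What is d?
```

After line 1: d = {'a': 8}
After line 2 (setdefault adds 'b'=149): d = {'a': 8, 'b': 149}
After line 3 (setdefault 'a' no-op, already exists): d = {'a': 8, 'b': 149}
After line 4 (get('d', 4) returns default since 'd' not in d): d = {'a': 8, 'b': 149, 'c': 4}

{'a': 8, 'b': 149, 'c': 4}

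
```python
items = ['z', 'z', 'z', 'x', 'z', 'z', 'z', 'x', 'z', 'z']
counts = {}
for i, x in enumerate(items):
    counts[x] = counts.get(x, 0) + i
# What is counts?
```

Initial: counts = {}, items = ['z', 'z', 'z', 'x', 'z', 'z', 'z', 'x', 'z', 'z']
i=0, x='z': counts = {'z': 0}
i=1, x='z': counts = {'z': 1}
i=2, x='z': counts = {'z': 3}
i=3, x='x': counts = {'z': 3, 'x': 3}
i=4, x='z': counts = {'z': 7, 'x': 3}
i=5, x='z': counts = {'z': 12, 'x': 3}
i=6, x='z': counts = {'z': 18, 'x': 3}
i=7, x='x': counts = {'z': 18, 'x': 10}
i=8, x='z': counts = {'z': 26, 'x': 10}
i=9, x='z': counts = {'z': 35, 'x': 10}

{'z': 35, 'x': 10}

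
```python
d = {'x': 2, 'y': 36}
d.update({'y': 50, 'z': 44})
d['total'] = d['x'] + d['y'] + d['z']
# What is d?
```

After line 1: d = {'x': 2, 'y': 36}
After line 2 (y overwritten, z added): d = {'x': 2, 'y': 50, 'z': 44}
After line 3 (total = 2 + 50 + 44 = 96): d = {'x': 2, 'y': 50, 'z': 44, 'total': 96}

{'x': 2, 'y': 50, 'z': 44, 'total': 96}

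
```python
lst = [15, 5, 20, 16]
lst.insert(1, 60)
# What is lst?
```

[15, 60, 5, 20, 16]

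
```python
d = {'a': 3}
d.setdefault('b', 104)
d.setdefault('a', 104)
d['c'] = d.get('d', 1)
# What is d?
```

After line 1: d = {'a': 3}
After line 2 (setdefault adds 'b'=104): d = {'a': 3, 'b': 104}
After line 3 (setdefault 'a' no-op, already exists): d = {'a': 3, 'b': 104}
After line 4 (get('d', 1) returns default since 'd' not in d): d = {'a': 3, 'b': 104, 'c': 1}

{'a': 3, 'b': 104, 'c': 1}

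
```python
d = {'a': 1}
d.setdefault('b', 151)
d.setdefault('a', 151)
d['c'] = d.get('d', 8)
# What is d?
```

After line 1: d = {'a': 1}
After line 2 (setdefault adds 'b'=151): d = {'a': 1, 'b': 151}
After line 3 (setdefault 'a' no-op, already exists): d = {'a': 1, 'b': 151}
After line 4 (get('d', 8) returns default since 'd' not in d): d = {'a': 1, 'b': 151, 'c': 8}

{'a': 1, 'b': 151, 'c': 8}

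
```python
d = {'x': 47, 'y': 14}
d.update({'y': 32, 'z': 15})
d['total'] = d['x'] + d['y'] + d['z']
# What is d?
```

After line 1: d = {'x': 47, 'y': 14}
After line 2 (y overwritten, z added): d = {'x': 47, 'y': 32, 'z': 15}
After line 3 (total = 47 + 32 + 15 = 94): d = {'x': 47, 'y': 32, 'z': 15, 'total': 94}

{'x': 47, 'y': 32, 'z': 15, 'total': 94}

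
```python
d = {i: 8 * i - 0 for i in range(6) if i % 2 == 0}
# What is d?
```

{0: 0, 2: 16, 4: 32}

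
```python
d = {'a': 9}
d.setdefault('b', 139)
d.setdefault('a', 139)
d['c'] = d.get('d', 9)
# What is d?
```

After line 1: d = {'a': 9}
After line 2 (setdefault adds 'b'=139): d = {'a': 9, 'b': 139}
After line 3 (setdefault 'a' no-op, already exists): d = {'a': 9, 'b': 139}
After line 4 (get('d', 9) returns default since 'd' not in d): d = {'a': 9, 'b': 139, 'c': 9}

{'a': 9, 'b': 139, 'c': 9}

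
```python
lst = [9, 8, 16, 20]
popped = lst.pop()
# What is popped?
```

20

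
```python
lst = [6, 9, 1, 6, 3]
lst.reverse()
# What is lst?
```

[3, 6, 1, 9, 6]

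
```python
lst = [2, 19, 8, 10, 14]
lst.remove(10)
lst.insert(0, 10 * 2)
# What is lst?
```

After line 1: lst = [2, 19, 8, 10, 14]
After line 2 (remove first 10): lst = [2, 19, 8, 14]
After line 3 (insert 20 at index 0): lst = [20, 2, 19, 8, 14]

[20, 2, 19, 8, 14]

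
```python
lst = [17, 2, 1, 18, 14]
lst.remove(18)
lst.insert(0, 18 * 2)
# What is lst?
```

After line 1: lst = [17, 2, 1, 18, 14]
After line 2 (remove first 18): lst = [17, 2, 1, 14]
After line 3 (insert 36 at index 0): lst = [36, 17, 2, 1, 14]

[36, 17, 2, 1, 14]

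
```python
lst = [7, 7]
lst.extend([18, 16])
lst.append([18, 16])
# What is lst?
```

After line 1: lst = [7, 7]
After line 2 (extend unpacks [18, 16]): lst = [7, 7, 18, 16]
After line 3 (append adds [18, 16] as single element): lst = [7, 7, 18, 16, [18, 16]]

[7, 7, 18, 16, [18, 16]]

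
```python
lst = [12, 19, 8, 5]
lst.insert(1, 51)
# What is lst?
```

[12, 51, 19, 8, 5]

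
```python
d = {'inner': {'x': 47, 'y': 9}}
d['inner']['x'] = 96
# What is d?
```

After line 1: d = {'inner': {'x': 47, 'y': 9}}
After line 2 (inner x overwritten): d = {'inner': {'x': 96, 'y': 9}}

{'inner': {'x': 96, 'y': 9}}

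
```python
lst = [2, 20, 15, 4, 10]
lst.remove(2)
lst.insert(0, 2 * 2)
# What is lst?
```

After line 1: lst = [2, 20, 15, 4, 10]
After line 2 (remove first 2): lst = [20, 15, 4, 10]
After line 3 (insert 4 at index 0): lst = [4, 20, 15, 4, 10]

[4, 20, 15, 4, 10]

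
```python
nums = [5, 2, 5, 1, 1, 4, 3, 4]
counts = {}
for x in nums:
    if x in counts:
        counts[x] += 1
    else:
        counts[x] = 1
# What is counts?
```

Initial: counts = {}, nums = [5, 2, 5, 1, 1, 4, 3, 4]
See 5: counts = {5: 1}
See 2: counts = {5: 1, 2: 1}
See 5: counts = {5: 2, 2: 1}
See 1: counts = {5: 2, 2: 1, 1: 1}
See 1: counts = {5: 2, 2: 1, 1: 2}
See 4: counts = {5: 2, 2: 1, 1: 2, 4: 1}
See 3: counts = {5: 2, 2: 1, 1: 2, 4: 1, 3: 1}
See 4: counts = {5: 2, 2: 1, 1: 2, 4: 2, 3: 1}

{5: 2, 2: 1, 1: 2, 4: 2, 3: 1}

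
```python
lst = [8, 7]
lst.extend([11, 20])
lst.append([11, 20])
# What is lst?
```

After line 1: lst = [8, 7]
After line 2 (extend unpacks [11, 20]): lst = [8, 7, 11, 20]
After line 3 (append adds [11, 20] as single element): lst = [8, 7, 11, 20, [11, 20]]

[8, 7, 11, 20, [11, 20]]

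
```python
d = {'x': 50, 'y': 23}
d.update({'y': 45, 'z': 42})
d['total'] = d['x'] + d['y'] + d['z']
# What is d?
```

After line 1: d = {'x': 50, 'y': 23}
After line 2 (y overwritten, z added): d = {'x': 50, 'y': 45, 'z': 42}
After line 3 (total = 50 + 45 + 42 = 137): d = {'x': 50, 'y': 45, 'z': 42, 'total': 137}

{'x': 50, 'y': 45, 'z': 42, 'total': 137}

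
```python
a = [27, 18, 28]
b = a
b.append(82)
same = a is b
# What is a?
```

After line 1: a = [27, 18, 28]
After line 2 (b = a is an alias, same object): a = [27, 18, 28], b = [27, 18, 28]
After line 3 (b.append mutates the shared list): a = [27, 18, 28, 82], b = [27, 18, 28, 82]
After line 4 (same = a is b; same object -> True): same = True

[27, 18, 28, 82]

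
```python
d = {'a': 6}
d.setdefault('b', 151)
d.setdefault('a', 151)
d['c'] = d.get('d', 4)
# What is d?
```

After line 1: d = {'a': 6}
After line 2 (setdefault adds 'b'=151): d = {'a': 6, 'b': 151}
After line 3 (setdefault 'a' no-op, already exists): d = {'a': 6, 'b': 151}
After line 4 (get('d', 4) returns default since 'd' not in d): d = {'a': 6, 'b': 151, 'c': 4}

{'a': 6, 'b': 151, 'c': 4}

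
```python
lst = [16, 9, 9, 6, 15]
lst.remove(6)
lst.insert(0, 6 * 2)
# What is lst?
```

After line 1: lst = [16, 9, 9, 6, 15]
After line 2 (remove first 6): lst = [16, 9, 9, 15]
After line 3 (insert 12 at index 0): lst = [12, 16, 9, 9, 15]

[12, 16, 9, 9, 15]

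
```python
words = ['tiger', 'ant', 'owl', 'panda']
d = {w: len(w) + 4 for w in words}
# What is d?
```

{'tiger': 9, 'ant': 7, 'owl': 7, 'panda': 9}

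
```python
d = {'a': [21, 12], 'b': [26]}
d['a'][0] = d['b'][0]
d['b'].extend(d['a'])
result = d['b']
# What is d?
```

After line 1: d = {'a': [21, 12], 'b': [26]}
After line 2 (a[0] = b[0] = 26): d = {'a': [26, 12], 'b': [26]}
After line 3 (b.extend(a) appends [26, 12]): d = {'a': [26, 12], 'b': [26, 26, 12]}
After line 4: result = d['b'] = [26, 26, 12]

{'a': [26, 12], 'b': [26, 26, 12]}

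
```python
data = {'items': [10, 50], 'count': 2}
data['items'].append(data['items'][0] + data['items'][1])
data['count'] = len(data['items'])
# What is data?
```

After line 1: data = {'items': [10, 50], 'count': 2}
After line 2 (append 10 + 50 = 60): data = {'items': [10, 50, 60], 'count': 2}
After line 3 (count = len(items) = 3): data = {'items': [10, 50, 60], 'count': 3}

{'items': [10, 50, 60], 'count': 3}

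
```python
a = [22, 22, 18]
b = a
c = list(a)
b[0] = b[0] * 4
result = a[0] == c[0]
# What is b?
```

After line 1: a = [22, 22, 18]
After line 2 (b = a, alias): a = [22, 22, 18], b = [22, 22, 18]
After line 3 (c = list(a) is a copy, new object): c = [22, 22, 18]
After line 4 (b[0] = 22 * 4 = 88; mutates shared a/b): a = b = [88, 22, 18], c = [22, 22, 18]
After line 5 (a[0] = 88, c[0] = 22; result = False)

[88, 22, 18]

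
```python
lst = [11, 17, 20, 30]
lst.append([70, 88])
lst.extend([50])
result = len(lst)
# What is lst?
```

After line 1: lst = [11, 17, 20, 30]
After line 2 (append adds [70, 88] as single element): lst = [11, 17, 20, 30, [70, 88]]
After line 3 (extend unpacks [50], adds 50): lst = [11, 17, 20, 30, [70, 88], 50]
After line 4: result = len(lst) = 6

[11, 17, 20, 30, [70, 88], 50]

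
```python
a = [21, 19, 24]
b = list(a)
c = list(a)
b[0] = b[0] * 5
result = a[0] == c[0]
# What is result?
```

After line 1: a = [21, 19, 24]
After line 2 (b = list(a), copy): a = [21, 19, 24], b = [21, 19, 24]
After line 3 (c = list(a) is a copy, new object): c = [21, 19, 24]
After line 4 (b[0] = 21 * 5 = 105; only b mutates (copy)): a = [21, 19, 24], b = [105, 19, 24], c = [21, 19, 24]
After line 5 (a[0] = 21, c[0] = 21; result = True)

True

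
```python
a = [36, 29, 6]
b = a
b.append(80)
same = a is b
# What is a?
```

After line 1: a = [36, 29, 6]
After line 2 (b = a is an alias, same object): a = [36, 29, 6], b = [36, 29, 6]
After line 3 (b.append mutates the shared list): a = [36, 29, 6, 80], b = [36, 29, 6, 80]
After line 4 (same = a is b; same object -> True): same = True

[36, 29, 6, 80]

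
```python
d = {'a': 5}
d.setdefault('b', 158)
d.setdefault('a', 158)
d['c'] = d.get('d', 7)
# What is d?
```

After line 1: d = {'a': 5}
After line 2 (setdefault adds 'b'=158): d = {'a': 5, 'b': 158}
After line 3 (setdefault 'a' no-op, already exists): d = {'a': 5, 'b': 158}
After line 4 (get('d', 7) returns default since 'd' not in d): d = {'a': 5, 'b': 158, 'c': 7}

{'a': 5, 'b': 158, 'c': 7}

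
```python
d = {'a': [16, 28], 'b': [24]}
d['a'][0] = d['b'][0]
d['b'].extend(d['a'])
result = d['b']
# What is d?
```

After line 1: d = {'a': [16, 28], 'b': [24]}
After line 2 (a[0] = b[0] = 24): d = {'a': [24, 28], 'b': [24]}
After line 3 (b.extend(a) appends [24, 28]): d = {'a': [24, 28], 'b': [24, 24, 28]}
After line 4: result = d['b'] = [24, 24, 28]

{'a': [24, 28], 'b': [24, 24, 28]}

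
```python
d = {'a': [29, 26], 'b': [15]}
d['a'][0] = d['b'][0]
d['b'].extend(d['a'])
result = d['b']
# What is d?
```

After line 1: d = {'a': [29, 26], 'b': [15]}
After line 2 (a[0] = b[0] = 15): d = {'a': [15, 26], 'b': [15]}
After line 3 (b.extend(a) appends [15, 26]): d = {'a': [15, 26], 'b': [15, 15, 26]}
After line 4: result = d['b'] = [15, 15, 26]

{'a': [15, 26], 'b': [15, 15, 26]}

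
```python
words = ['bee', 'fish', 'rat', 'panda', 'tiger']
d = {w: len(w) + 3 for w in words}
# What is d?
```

{'bee': 6, 'fish': 7, 'rat': 6, 'panda': 8, 'tiger': 8}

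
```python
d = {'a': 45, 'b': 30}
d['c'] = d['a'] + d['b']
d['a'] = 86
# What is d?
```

After line 1: d = {'a': 45, 'b': 30}
After line 2 (d['c'] = 45 + 30): d = {'a': 45, 'b': 30, 'c': 75}
After line 3: d = {'a': 86, 'b': 30, 'c': 75}

{'a': 86, 'b': 30, 'c': 75}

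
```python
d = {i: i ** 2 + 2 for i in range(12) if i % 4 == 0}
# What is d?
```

{0: 2, 4: 18, 8: 66}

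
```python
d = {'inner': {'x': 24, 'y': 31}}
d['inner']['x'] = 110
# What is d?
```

After line 1: d = {'inner': {'x': 24, 'y': 31}}
After line 2 (inner x overwritten): d = {'inner': {'x': 110, 'y': 31}}

{'inner': {'x': 110, 'y': 31}}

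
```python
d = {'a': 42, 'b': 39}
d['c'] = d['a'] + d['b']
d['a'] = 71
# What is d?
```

After line 1: d = {'a': 42, 'b': 39}
After line 2 (d['c'] = 42 + 39): d = {'a': 42, 'b': 39, 'c': 81}
After line 3: d = {'a': 71, 'b': 39, 'c': 81}

{'a': 71, 'b': 39, 'c': 81}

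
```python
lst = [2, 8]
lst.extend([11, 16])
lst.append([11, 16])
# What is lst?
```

After line 1: lst = [2, 8]
After line 2 (extend unpacks [11, 16]): lst = [2, 8, 11, 16]
After line 3 (append adds [11, 16] as single element): lst = [2, 8, 11, 16, [11, 16]]

[2, 8, 11, 16, [11, 16]]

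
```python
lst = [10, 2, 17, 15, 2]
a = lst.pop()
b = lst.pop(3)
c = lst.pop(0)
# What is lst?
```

After line 1: lst = [10, 2, 17, 15, 2]
After line 2 (pop() -> a = 2): lst = [10, 2, 17, 15]
After line 3 (pop(3) -> b = 15): lst = [10, 2, 17]
After line 4 (pop(0) -> c = 10): lst = [2, 17]

[2, 17]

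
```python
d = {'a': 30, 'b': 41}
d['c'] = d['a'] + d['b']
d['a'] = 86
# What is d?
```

After line 1: d = {'a': 30, 'b': 41}
After line 2 (d['c'] = 30 + 41): d = {'a': 30, 'b': 41, 'c': 71}
After line 3: d = {'a': 86, 'b': 41, 'c': 71}

{'a': 86, 'b': 41, 'c': 71}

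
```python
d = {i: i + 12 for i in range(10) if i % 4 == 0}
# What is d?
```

{0: 12, 4: 16, 8: 20}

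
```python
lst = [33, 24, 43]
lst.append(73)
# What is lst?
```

[33, 24, 43, 73]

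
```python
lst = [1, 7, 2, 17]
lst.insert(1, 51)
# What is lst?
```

[1, 51, 7, 2, 17]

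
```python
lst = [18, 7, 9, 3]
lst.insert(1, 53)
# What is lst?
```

[18, 53, 7, 9, 3]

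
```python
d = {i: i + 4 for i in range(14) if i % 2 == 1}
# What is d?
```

{1: 5, 3: 7, 5: 9, 7: 11, 9: 13, 11: 15, 13: 17}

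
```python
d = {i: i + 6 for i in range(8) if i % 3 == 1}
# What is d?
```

{1: 7, 4: 10, 7: 13}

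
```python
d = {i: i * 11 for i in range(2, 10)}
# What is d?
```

{2: 22, 3: 33, 4: 44, 5: 55, 6: 66, 7: 77, 8: 88, 9: 99}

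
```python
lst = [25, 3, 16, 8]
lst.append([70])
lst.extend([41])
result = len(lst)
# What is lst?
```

After line 1: lst = [25, 3, 16, 8]
After line 2 (append adds [70] as single element): lst = [25, 3, 16, 8, [70]]
After line 3 (extend unpacks [41], adds 41): lst = [25, 3, 16, 8, [70], 41]
After line 4: result = len(lst) = 6

[25, 3, 16, 8, [70], 41]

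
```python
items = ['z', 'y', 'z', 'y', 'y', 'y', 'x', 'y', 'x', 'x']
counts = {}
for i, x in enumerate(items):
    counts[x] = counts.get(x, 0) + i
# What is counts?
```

Initial: counts = {}, items = ['z', 'y', 'z', 'y', 'y', 'y', 'x', 'y', 'x', 'x']
i=0, x='z': counts = {'z': 0}
i=1, x='y': counts = {'z': 0, 'y': 1}
i=2, x='z': counts = {'z': 2, 'y': 1}
i=3, x='y': counts = {'z': 2, 'y': 4}
i=4, x='y': counts = {'z': 2, 'y': 8}
i=5, x='y': counts = {'z': 2, 'y': 13}
i=6, x='x': counts = {'z': 2, 'y': 13, 'x': 6}
i=7, x='y': counts = {'z': 2, 'y': 20, 'x': 6}
i=8, x='x': counts = {'z': 2, 'y': 20, 'x': 14}
i=9, x='x': counts = {'z': 2, 'y': 20, 'x': 23}

{'z': 2, 'y': 20, 'x': 23}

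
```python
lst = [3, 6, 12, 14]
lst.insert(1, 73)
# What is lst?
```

[3, 73, 6, 12, 14]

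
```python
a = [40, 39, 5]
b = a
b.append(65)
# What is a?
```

After line 1: a = [40, 39, 5]
After line 2 (b = a is an alias, same object): a = [40, 39, 5], b = [40, 39, 5]
After line 3 (b.append mutates the shared list): a = [40, 39, 5, 65], b = [40, 39, 5, 65]

[40, 39, 5, 65]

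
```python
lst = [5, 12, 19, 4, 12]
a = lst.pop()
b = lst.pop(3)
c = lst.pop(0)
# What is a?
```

After line 1: lst = [5, 12, 19, 4, 12]
After line 2 (pop() -> a = 12): lst = [5, 12, 19, 4]
After line 3 (pop(3) -> b = 4): lst = [5, 12, 19]
After line 4 (pop(0) -> c = 5): lst = [12, 19]

12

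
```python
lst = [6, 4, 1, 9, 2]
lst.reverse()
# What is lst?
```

[2, 9, 1, 4, 6]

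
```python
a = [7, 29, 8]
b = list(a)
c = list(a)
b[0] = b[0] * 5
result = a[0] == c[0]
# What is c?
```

After line 1: a = [7, 29, 8]
After line 2 (b = list(a), copy): a = [7, 29, 8], b = [7, 29, 8]
After line 3 (c = list(a) is a copy, new object): c = [7, 29, 8]
After line 4 (b[0] = 7 * 5 = 35; only b mutates (copy)): a = [7, 29, 8], b = [35, 29, 8], c = [7, 29, 8]
After line 5 (a[0] = 7, c[0] = 7; result = True)

[7, 29, 8]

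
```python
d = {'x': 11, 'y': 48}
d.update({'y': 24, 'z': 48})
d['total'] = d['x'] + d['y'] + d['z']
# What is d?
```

After line 1: d = {'x': 11, 'y': 48}
After line 2 (y overwritten, z added): d = {'x': 11, 'y': 24, 'z': 48}
After line 3 (total = 11 + 24 + 48 = 83): d = {'x': 11, 'y': 24, 'z': 48, 'total': 83}

{'x': 11, 'y': 24, 'z': 48, 'total': 83}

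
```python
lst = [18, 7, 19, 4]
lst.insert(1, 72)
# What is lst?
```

[18, 72, 7, 19, 4]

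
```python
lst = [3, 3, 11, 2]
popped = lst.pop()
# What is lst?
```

[3, 3, 11]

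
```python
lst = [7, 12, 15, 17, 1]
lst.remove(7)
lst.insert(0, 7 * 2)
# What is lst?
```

After line 1: lst = [7, 12, 15, 17, 1]
After line 2 (remove first 7): lst = [12, 15, 17, 1]
After line 3 (insert 14 at index 0): lst = [14, 12, 15, 17, 1]

[14, 12, 15, 17, 1]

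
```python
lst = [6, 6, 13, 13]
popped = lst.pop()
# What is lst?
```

[6, 6, 13]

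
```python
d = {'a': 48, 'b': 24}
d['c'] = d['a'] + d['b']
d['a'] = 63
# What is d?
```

After line 1: d = {'a': 48, 'b': 24}
After line 2 (d['c'] = 48 + 24): d = {'a': 48, 'b': 24, 'c': 72}
After line 3: d = {'a': 63, 'b': 24, 'c': 72}

{'a': 63, 'b': 24, 'c': 72}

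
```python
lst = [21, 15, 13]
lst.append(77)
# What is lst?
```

[21, 15, 13, 77]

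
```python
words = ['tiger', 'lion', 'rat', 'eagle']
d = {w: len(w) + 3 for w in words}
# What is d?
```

{'tiger': 8, 'lion': 7, 'rat': 6, 'eagle': 8}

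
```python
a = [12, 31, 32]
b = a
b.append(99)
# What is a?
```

After line 1: a = [12, 31, 32]
After line 2 (b = a is an alias, same object): a = [12, 31, 32], b = [12, 31, 32]
After line 3 (b.append mutates the shared list): a = [12, 31, 32, 99], b = [12, 31, 32, 99]

[12, 31, 32, 99]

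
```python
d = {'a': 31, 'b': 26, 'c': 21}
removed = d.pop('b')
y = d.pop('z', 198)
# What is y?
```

After line 1: d = {'a': 31, 'b': 26, 'c': 21}
After line 2 (pop 'b' returns 26): d = {'a': 31, 'c': 21}, removed = 26
After line 3 (pop 'z' missing, returns default 198): d = {'a': 31, 'c': 21}, y = 198

198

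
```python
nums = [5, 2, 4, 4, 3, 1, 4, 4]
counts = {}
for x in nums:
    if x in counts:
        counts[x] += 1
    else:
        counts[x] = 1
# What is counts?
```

Initial: counts = {}, nums = [5, 2, 4, 4, 3, 1, 4, 4]
See 5: counts = {5: 1}
See 2: counts = {5: 1, 2: 1}
See 4: counts = {5: 1, 2: 1, 4: 1}
See 4: counts = {5: 1, 2: 1, 4: 2}
See 3: counts = {5: 1, 2: 1, 4: 2, 3: 1}
See 1: counts = {5: 1, 2: 1, 4: 2, 3: 1, 1: 1}
See 4: counts = {5: 1, 2: 1, 4: 3, 3: 1, 1: 1}
See 4: counts = {5: 1, 2: 1, 4: 4, 3: 1, 1: 1}

{5: 1, 2: 1, 4: 4, 3: 1, 1: 1}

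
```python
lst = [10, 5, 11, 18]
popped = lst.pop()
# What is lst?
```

[10, 5, 11]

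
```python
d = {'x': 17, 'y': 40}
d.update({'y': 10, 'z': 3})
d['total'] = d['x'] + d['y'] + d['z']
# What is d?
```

After line 1: d = {'x': 17, 'y': 40}
After line 2 (y overwritten, z added): d = {'x': 17, 'y': 10, 'z': 3}
After line 3 (total = 17 + 10 + 3 = 30): d = {'x': 17, 'y': 10, 'z': 3, 'total': 30}

{'x': 17, 'y': 10, 'z': 3, 'total': 30}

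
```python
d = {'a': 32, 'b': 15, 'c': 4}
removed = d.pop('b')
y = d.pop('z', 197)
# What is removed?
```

After line 1: d = {'a': 32, 'b': 15, 'c': 4}
After line 2 (pop 'b' returns 15): d = {'a': 32, 'c': 4}, removed = 15
After line 3 (pop 'z' missing, returns default 197): d = {'a': 32, 'c': 4}, y = 197

15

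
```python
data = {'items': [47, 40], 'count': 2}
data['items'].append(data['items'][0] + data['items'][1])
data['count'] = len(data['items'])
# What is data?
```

After line 1: data = {'items': [47, 40], 'count': 2}
After line 2 (append 47 + 40 = 87): data = {'items': [47, 40, 87], 'count': 2}
After line 3 (count = len(items) = 3): data = {'items': [47, 40, 87], 'count': 3}

{'items': [47, 40, 87], 'count': 3}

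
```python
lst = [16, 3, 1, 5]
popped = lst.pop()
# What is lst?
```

[16, 3, 1]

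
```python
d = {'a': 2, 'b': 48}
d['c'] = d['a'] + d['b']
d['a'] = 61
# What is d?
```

After line 1: d = {'a': 2, 'b': 48}
After line 2 (d['c'] = 2 + 48): d = {'a': 2, 'b': 48, 'c': 50}
After line 3: d = {'a': 61, 'b': 48, 'c': 50}

{'a': 61, 'b': 48, 'c': 50}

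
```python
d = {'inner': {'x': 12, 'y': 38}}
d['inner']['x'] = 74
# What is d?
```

After line 1: d = {'inner': {'x': 12, 'y': 38}}
After line 2 (inner x overwritten): d = {'inner': {'x': 74, 'y': 38}}

{'inner': {'x': 74, 'y': 38}}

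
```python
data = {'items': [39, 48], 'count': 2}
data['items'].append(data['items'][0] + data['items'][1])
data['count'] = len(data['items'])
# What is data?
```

After line 1: data = {'items': [39, 48], 'count': 2}
After line 2 (append 39 + 48 = 87): data = {'items': [39, 48, 87], 'count': 2}
After line 3 (count = len(items) = 3): data = {'items': [39, 48, 87], 'count': 3}

{'items': [39, 48, 87], 'count': 3}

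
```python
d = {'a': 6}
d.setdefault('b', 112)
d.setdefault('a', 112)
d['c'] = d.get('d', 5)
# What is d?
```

After line 1: d = {'a': 6}
After line 2 (setdefault adds 'b'=112): d = {'a': 6, 'b': 112}
After line 3 (setdefault 'a' no-op, already exists): d = {'a': 6, 'b': 112}
After line 4 (get('d', 5) returns default since 'd' not in d): d = {'a': 6, 'b': 112, 'c': 5}

{'a': 6, 'b': 112, 'c': 5}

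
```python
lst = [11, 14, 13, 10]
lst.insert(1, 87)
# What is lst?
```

[11, 87, 14, 13, 10]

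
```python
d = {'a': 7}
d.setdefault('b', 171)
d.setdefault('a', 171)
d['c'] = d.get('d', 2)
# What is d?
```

After line 1: d = {'a': 7}
After line 2 (setdefault adds 'b'=171): d = {'a': 7, 'b': 171}
After line 3 (setdefault 'a' no-op, already exists): d = {'a': 7, 'b': 171}
After line 4 (get('d', 2) returns default since 'd' not in d): d = {'a': 7, 'b': 171, 'c': 2}

{'a': 7, 'b': 171, 'c': 2}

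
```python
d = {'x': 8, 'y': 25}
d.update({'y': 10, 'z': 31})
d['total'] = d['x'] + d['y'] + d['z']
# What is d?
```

After line 1: d = {'x': 8, 'y': 25}
After line 2 (y overwritten, z added): d = {'x': 8, 'y': 10, 'z': 31}
After line 3 (total = 8 + 10 + 31 = 49): d = {'x': 8, 'y': 10, 'z': 31, 'total': 49}

{'x': 8, 'y': 10, 'z': 31, 'total': 49}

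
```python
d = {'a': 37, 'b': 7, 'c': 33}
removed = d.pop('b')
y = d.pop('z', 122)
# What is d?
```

After line 1: d = {'a': 37, 'b': 7, 'c': 33}
After line 2 (pop 'b' returns 7): d = {'a': 37, 'c': 33}, removed = 7
After line 3 (pop 'z' missing, returns default 122): d = {'a': 37, 'c': 33}, y = 122

{'a': 37, 'c': 33}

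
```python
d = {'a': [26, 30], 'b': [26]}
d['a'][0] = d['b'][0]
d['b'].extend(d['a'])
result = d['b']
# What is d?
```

After line 1: d = {'a': [26, 30], 'b': [26]}
After line 2 (a[0] = b[0] = 26): d = {'a': [26, 30], 'b': [26]}
After line 3 (b.extend(a) appends [26, 30]): d = {'a': [26, 30], 'b': [26, 26, 30]}
After line 4: result = d['b'] = [26, 26, 30]

{'a': [26, 30], 'b': [26, 26, 30]}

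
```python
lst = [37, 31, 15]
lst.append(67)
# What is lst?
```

[37, 31, 15, 67]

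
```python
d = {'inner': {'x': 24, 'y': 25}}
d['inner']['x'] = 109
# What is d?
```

After line 1: d = {'inner': {'x': 24, 'y': 25}}
After line 2 (inner x overwritten): d = {'inner': {'x': 109, 'y': 25}}

{'inner': {'x': 109, 'y': 25}}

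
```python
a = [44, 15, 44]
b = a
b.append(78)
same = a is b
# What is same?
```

After line 1: a = [44, 15, 44]
After line 2 (b = a is an alias, same object): a = [44, 15, 44], b = [44, 15, 44]
After line 3 (b.append mutates the shared list): a = [44, 15, 44, 78], b = [44, 15, 44, 78]
After line 4 (same = a is b; same object -> True): same = True

True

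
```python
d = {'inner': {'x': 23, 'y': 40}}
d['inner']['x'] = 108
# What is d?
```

After line 1: d = {'inner': {'x': 23, 'y': 40}}
After line 2 (inner x overwritten): d = {'inner': {'x': 108, 'y': 40}}

{'inner': {'x': 108, 'y': 40}}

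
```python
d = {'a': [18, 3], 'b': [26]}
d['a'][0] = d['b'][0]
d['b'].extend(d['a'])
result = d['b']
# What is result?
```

After line 1: d = {'a': [18, 3], 'b': [26]}
After line 2 (a[0] = b[0] = 26): d = {'a': [26, 3], 'b': [26]}
After line 3 (b.extend(a) appends [26, 3]): d = {'a': [26, 3], 'b': [26, 26, 3]}
After line 4: result = d['b'] = [26, 26, 3]

[26, 26, 3]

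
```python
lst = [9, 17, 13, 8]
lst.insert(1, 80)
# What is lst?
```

[9, 80, 17, 13, 8]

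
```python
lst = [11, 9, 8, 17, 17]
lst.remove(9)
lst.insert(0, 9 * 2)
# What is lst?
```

After line 1: lst = [11, 9, 8, 17, 17]
After line 2 (remove first 9): lst = [11, 8, 17, 17]
After line 3 (insert 18 at index 0): lst = [18, 11, 8, 17, 17]

[18, 11, 8, 17, 17]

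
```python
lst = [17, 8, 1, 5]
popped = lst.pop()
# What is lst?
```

[17, 8, 1]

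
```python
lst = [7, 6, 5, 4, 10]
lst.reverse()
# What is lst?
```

[10, 4, 5, 6, 7]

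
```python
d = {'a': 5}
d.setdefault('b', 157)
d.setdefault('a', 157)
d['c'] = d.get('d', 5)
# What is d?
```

After line 1: d = {'a': 5}
After line 2 (setdefault adds 'b'=157): d = {'a': 5, 'b': 157}
After line 3 (setdefault 'a' no-op, already exists): d = {'a': 5, 'b': 157}
After line 4 (get('d', 5) returns default since 'd' not in d): d = {'a': 5, 'b': 157, 'c': 5}

{'a': 5, 'b': 157, 'c': 5}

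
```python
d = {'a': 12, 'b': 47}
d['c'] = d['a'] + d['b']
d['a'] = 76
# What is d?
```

After line 1: d = {'a': 12, 'b': 47}
After line 2 (d['c'] = 12 + 47): d = {'a': 12, 'b': 47, 'c': 59}
After line 3: d = {'a': 76, 'b': 47, 'c': 59}

{'a': 76, 'b': 47, 'c': 59}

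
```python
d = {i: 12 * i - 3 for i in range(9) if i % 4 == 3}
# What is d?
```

{3: 33, 7: 81}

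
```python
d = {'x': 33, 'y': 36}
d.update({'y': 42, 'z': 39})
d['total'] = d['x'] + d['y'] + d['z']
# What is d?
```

After line 1: d = {'x': 33, 'y': 36}
After line 2 (y overwritten, z added): d = {'x': 33, 'y': 42, 'z': 39}
After line 3 (total = 33 + 42 + 39 = 114): d = {'x': 33, 'y': 42, 'z': 39, 'total': 114}

{'x': 33, 'y': 42, 'z': 39, 'total': 114}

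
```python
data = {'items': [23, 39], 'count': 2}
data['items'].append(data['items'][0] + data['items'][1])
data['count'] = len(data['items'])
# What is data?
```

After line 1: data = {'items': [23, 39], 'count': 2}
After line 2 (append 23 + 39 = 62): data = {'items': [23, 39, 62], 'count': 2}
After line 3 (count = len(items) = 3): data = {'items': [23, 39, 62], 'count': 3}

{'items': [23, 39, 62], 'count': 3}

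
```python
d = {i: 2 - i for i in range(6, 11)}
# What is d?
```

{6: -4, 7: -5, 8: -6, 9: -7, 10: -8}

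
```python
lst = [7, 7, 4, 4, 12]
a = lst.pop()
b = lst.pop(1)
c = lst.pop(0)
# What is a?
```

After line 1: lst = [7, 7, 4, 4, 12]
After line 2 (pop() -> a = 12): lst = [7, 7, 4, 4]
After line 3 (pop(1) -> b = 7): lst = [7, 4, 4]
After line 4 (pop(0) -> c = 7): lst = [4, 4]

12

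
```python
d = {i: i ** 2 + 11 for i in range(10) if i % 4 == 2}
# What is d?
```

{2: 15, 6: 47}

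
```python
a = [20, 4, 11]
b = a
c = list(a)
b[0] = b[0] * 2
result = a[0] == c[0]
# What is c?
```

After line 1: a = [20, 4, 11]
After line 2 (b = a, alias): a = [20, 4, 11], b = [20, 4, 11]
After line 3 (c = list(a) is a copy, new object): c = [20, 4, 11]
After line 4 (b[0] = 20 * 2 = 40; mutates shared a/b): a = b = [40, 4, 11], c = [20, 4, 11]
After line 5 (a[0] = 40, c[0] = 20; result = False)

[20, 4, 11]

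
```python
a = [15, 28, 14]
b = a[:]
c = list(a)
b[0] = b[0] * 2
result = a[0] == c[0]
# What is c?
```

After line 1: a = [15, 28, 14]
After line 2 (b = a[:], copy): a = [15, 28, 14], b = [15, 28, 14]
After line 3 (c = list(a) is a copy, new object): c = [15, 28, 14]
After line 4 (b[0] = 15 * 2 = 30; only b mutates (copy)): a = [15, 28, 14], b = [30, 28, 14], c = [15, 28, 14]
After line 5 (a[0] = 15, c[0] = 15; result = True)

[15, 28, 14]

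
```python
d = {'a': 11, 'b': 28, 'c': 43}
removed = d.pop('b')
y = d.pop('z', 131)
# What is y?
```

After line 1: d = {'a': 11, 'b': 28, 'c': 43}
After line 2 (pop 'b' returns 28): d = {'a': 11, 'c': 43}, removed = 28
After line 3 (pop 'z' missing, returns default 131): d = {'a': 11, 'c': 43}, y = 131

131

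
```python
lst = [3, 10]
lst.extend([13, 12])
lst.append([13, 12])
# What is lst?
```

After line 1: lst = [3, 10]
After line 2 (extend unpacks [13, 12]): lst = [3, 10, 13, 12]
After line 3 (append adds [13, 12] as single element): lst = [3, 10, 13, 12, [13, 12]]

[3, 10, 13, 12, [13, 12]]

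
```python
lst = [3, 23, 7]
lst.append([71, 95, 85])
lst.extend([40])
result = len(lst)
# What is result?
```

After line 1: lst = [3, 23, 7]
After line 2 (append adds [71, 95, 85] as single element): lst = [3, 23, 7, [71, 95, 85]]
After line 3 (extend unpacks [40], adds 40): lst = [3, 23, 7, [71, 95, 85], 40]
After line 4: result = len(lst) = 5

5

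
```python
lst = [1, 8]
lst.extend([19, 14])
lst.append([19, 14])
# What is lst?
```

After line 1: lst = [1, 8]
After line 2 (extend unpacks [19, 14]): lst = [1, 8, 19, 14]
After line 3 (append adds [19, 14] as single element): lst = [1, 8, 19, 14, [19, 14]]

[1, 8, 19, 14, [19, 14]]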